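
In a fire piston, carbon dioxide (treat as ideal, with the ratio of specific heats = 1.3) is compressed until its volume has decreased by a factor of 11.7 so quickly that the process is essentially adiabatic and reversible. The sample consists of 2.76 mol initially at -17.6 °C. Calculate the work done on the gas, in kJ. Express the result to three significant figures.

W ≈ 21.3 kJ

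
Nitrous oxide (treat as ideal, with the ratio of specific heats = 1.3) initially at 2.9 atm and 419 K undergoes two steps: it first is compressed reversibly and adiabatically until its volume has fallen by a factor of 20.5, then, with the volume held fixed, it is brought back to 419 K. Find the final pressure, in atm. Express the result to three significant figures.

P₃ ≈ 59.5 atm

Adiabatic step (PV^γ = const): P₂ = 2.9×20.5^(1.3) = 147.1 atm; T₂ = 419×20.5^(0.3) = 1037 K.
Isochoric: P₃ = P₂(T₃/T₂) = 147.1 × (419/1037) = 59.45 atm.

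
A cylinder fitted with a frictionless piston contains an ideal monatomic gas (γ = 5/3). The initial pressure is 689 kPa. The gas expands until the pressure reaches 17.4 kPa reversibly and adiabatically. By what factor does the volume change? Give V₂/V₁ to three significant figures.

From PV^γ = const, V₂/V₁ = (P₁/P₂)^(1/γ).
V₂/V₁ = (689/17.4)^(3/5) = 9.091.

V₂/V₁ ≈ 9.09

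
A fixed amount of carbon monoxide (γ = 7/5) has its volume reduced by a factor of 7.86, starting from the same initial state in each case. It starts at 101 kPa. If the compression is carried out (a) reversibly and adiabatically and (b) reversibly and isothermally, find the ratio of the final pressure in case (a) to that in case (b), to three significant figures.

P_adiabatic / P_isothermal ≈ 2.28

Isothermal: P_b = P₁(V₁/V₂) = 101×7.86.
Adiabatic: P_a = P₁(V₁/V₂)^γ = 101×7.86^(7/5).
P_a/P_b = (V₁/V₂)^(γ−1) = 7.86^(2/5) = 2.281.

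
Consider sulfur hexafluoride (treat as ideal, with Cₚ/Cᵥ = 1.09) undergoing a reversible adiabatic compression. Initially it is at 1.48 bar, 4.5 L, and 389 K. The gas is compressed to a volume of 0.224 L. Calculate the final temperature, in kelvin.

T₂ ≈ 510 K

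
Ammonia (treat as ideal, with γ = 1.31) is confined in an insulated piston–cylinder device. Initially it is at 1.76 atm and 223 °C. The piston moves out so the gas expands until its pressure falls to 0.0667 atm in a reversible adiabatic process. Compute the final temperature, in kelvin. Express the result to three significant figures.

T₂ ≈ 229 K

Adiabatic: T₂/T₁ = (P₂/P₁)^((γ−1)/γ).
T₁ = 223 °C = 496.1 K.
T₂ = 496.1 × (0.0667/1.76)^(0.237) = 228.7 K.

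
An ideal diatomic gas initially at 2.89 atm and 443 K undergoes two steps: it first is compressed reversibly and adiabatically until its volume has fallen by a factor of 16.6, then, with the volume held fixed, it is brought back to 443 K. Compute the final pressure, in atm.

For a diatomic ideal gas γ = 7/5.
Adiabatic step (PV^γ = const): P₂ = 2.89×16.6^(7/5) = 147.6 atm; T₂ = 443×16.6^(2/5) = 1363 K.
Isochoric: P₃ = P₂(T₃/T₂) = 147.6 × (443/1363) = 47.97 atm.

P₃ ≈ 48.0 atm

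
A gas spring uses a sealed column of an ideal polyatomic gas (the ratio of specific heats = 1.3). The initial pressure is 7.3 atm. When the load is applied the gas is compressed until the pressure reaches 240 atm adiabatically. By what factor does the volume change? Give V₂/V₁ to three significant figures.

From PV^γ = const, V₂/V₁ = (P₁/P₂)^(1/γ).
V₂/V₁ = (7.3/240)^(0.769) = 0.0681.

V₂/V₁ ≈ 0.0681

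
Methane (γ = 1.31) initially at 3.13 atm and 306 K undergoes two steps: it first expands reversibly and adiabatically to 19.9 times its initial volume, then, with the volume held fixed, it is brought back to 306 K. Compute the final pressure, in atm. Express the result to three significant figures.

Adiabatic step (PV^γ = const): P₂ = 3.13×(1/19.9)^(1.31) = 0.06224 atm; T₂ = 306×(1/19.9)^(0.31) = 121.1 K.
Isochoric: P₃ = P₂(T₃/T₂) = 0.06224 × (306/121.1) = 0.1573 atm.

P₃ ≈ 0.157 atm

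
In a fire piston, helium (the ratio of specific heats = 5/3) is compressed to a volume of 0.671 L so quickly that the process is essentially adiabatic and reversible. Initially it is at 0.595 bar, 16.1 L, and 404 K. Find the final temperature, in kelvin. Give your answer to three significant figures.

T₂ ≈ 3360 K

Adiabatic: T₁V₁^(γ−1) = T₂V₂^(γ−1) ⇒ T₂ = T₁ (V₁/V₂)^(γ−1).
T₂ = 404 × (16.1/0.671)^(2/3) = 3361 K.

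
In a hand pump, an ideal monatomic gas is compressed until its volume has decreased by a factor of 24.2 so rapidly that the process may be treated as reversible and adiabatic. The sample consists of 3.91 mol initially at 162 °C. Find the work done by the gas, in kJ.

Adiabatic: T₁V₁^(γ−1) = T₂V₂^(γ−1) ⇒ T₂ = T₁ (V₁/V₂)^(γ−1).
γ = 5/3 for a monatomic ideal gas, so γ−1 = 2/3.
T₁ = 162 °C = 435.1 K.
T₂ = 435.1 × 24.2^(2/3) = 3641 K.
Q = 0, so ΔU = W_on_gas = nCᵥΔT with Cᵥ = R/(γ−1) = 12.47 J/(mol·K).
ΔU = 3.91 × 12.47 × (3641 − 435.1) = 156300 J.
Work done by the gas = −ΔU = -156300 J.

W ≈ -156 kJ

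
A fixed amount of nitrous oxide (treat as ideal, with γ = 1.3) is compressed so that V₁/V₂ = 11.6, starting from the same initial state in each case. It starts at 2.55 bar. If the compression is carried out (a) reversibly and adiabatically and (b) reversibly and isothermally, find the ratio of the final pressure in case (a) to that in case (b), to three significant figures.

Isothermal: P_b = P₁(V₁/V₂) = 2.55×11.6.
Adiabatic: P_a = P₁(V₁/V₂)^γ = 2.55×11.6^(1.3).
P_a/P_b = (V₁/V₂)^(γ−1) = 11.6^(0.3) = 2.086.

P_adiabatic / P_isothermal ≈ 2.09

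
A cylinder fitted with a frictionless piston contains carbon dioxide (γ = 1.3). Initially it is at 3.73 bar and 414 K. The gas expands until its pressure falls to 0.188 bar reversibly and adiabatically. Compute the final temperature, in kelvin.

T₂ ≈ 208 K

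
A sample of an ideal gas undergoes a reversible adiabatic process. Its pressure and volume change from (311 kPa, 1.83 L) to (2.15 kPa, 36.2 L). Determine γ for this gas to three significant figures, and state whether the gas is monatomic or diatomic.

γ ≈ 1.67; monatomic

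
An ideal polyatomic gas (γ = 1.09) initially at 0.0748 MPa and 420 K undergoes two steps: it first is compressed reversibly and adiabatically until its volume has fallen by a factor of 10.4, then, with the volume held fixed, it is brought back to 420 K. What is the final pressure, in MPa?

P₃ ≈ 0.778 MPa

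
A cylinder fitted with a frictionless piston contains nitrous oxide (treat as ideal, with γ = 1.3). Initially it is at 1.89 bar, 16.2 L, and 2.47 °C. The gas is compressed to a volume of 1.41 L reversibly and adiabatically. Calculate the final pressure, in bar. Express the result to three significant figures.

Since PV^γ is constant along a reversible adiabat, P₂ = P₁ (V₁/V₂)^γ.
P₂ = 1.89 × (16.2/1.41)^(1.3) = 45.17 bar.

P₂ ≈ 45.2 bar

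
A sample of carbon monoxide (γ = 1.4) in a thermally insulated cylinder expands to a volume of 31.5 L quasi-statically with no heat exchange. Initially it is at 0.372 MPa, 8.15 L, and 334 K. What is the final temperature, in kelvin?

T₂ ≈ 194 K

Adiabatic: T₁V₁^(γ−1) = T₂V₂^(γ−1) ⇒ T₂ = T₁ (V₁/V₂)^(γ−1).
T₂ = 334 × (8.15/31.5)^(0.4) = 194.5 K.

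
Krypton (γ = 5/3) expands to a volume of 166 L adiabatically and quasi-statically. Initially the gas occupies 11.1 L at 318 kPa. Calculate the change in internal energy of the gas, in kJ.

ΔU ≈ -4.42 kJ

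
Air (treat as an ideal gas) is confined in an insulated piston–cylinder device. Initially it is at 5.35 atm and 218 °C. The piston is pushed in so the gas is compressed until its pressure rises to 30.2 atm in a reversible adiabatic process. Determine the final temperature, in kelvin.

Along an adiabat T P^((1−γ)/γ) is constant, so T₂ = T₁ (P₂/P₁)^((γ−1)/γ).
For a diatomic ideal gas γ = 7/5, so (γ−1)/γ = 2/7.
T₁ = 218 °C = 491.1 K.
T₂ = 491.1 × (30.2/5.35)^(2/7) = 805.3 K.

T₂ ≈ 805 K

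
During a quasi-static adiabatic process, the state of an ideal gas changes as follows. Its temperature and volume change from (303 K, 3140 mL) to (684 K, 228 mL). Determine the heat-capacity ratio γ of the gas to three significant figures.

TV^(γ−1) = const ⇒ γ − 1 = ln(T₂/T₁) / ln(V₁/V₂).
γ = 1 + ln(684/303) / ln(3140/228) = 1.31.

γ ≈ 1.31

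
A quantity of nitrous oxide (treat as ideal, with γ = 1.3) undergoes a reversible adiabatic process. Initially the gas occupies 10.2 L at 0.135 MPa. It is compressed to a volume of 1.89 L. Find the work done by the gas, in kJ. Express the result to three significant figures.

P₂ = P₁(V₁/V₂)^γ = 0.135×(10.2/1.89)^(1.3) = 1.208 MPa.
For a reversible adiabat, W_by_gas = (P₁V₁ − P₂V₂)/(γ−1).
W_by = (135000×0.0102 − 1.208×10^6×0.00189) / (0.3) = -3021 J.

W ≈ -3.02 kJ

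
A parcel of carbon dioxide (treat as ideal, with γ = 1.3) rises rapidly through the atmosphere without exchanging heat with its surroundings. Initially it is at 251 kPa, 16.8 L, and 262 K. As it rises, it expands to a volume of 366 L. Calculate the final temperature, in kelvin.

Adiabatic: T₁V₁^(γ−1) = T₂V₂^(γ−1) ⇒ T₂ = T₁ (V₁/V₂)^(γ−1).
T₂ = 262 × (16.8/366)^(0.3) = 104 K.

T₂ ≈ 104 K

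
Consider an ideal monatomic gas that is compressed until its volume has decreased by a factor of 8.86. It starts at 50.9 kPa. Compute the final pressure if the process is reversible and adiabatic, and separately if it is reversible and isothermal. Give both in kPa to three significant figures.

For a monatomic ideal gas γ = 5/3.
Isothermal: P₂ = P₁(V₁/V₂) = 50.9×8.86 = 451 kPa.
Adiabatic: P₂ = P₁(V₁/V₂)^γ = 50.9×8.86^(5/3) = 1931 kPa.

adiabatic: 1930 kPa; isothermal: 451 kPa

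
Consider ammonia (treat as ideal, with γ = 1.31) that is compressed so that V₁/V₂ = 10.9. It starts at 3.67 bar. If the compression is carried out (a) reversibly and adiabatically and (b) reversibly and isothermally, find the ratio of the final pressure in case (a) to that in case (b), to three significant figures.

Isothermal: P_b = P₁(V₁/V₂) = 3.67×10.9.
Adiabatic: P_a = P₁(V₁/V₂)^γ = 3.67×10.9^(1.31).
P_a/P_b = (V₁/V₂)^(γ−1) = 10.9^(0.31) = 2.097.

P_adiabatic / P_isothermal ≈ 2.10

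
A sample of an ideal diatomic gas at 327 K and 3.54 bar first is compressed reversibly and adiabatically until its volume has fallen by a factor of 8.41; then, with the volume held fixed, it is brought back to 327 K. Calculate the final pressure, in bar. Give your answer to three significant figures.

For a diatomic ideal gas γ = 7/5.
Adiabatic step (PV^γ = const): P₂ = 3.54×8.41^(7/5) = 69.78 bar; T₂ = 327×8.41^(2/5) = 766.4 K.
Isochoric: P₃ = P₂(T₃/T₂) = 69.78 × (327/766.4) = 29.77 bar.

P₃ ≈ 29.8 bar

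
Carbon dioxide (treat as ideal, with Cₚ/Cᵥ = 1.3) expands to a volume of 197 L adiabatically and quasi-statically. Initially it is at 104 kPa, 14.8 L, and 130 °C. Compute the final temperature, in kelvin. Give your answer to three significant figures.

Adiabatic: T₁V₁^(γ−1) = T₂V₂^(γ−1) ⇒ T₂ = T₁ (V₁/V₂)^(γ−1).
T₁ = 130 °C = 403.1 K.
T₂ = 403.1 × (14.8/197)^(0.3) = 185.4 K.

T₂ ≈ 185 K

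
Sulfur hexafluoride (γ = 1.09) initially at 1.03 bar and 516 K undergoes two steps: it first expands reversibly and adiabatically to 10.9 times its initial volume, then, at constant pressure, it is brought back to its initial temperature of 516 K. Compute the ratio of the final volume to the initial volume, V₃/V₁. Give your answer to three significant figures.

Adiabatic step: V₂/V₁ = 10.9; T₂ = T₁·(1/10.9)^(0.09) = 416.2 K.
Isobaric step: V₃/V₂ = T₃/T₂ = 516/416.2.
V₃/V₁ = (V₂/V₁)(V₃/V₂) = 10.9 × (516/416.2) = 13.51.

V₃/V₁ ≈ 13.5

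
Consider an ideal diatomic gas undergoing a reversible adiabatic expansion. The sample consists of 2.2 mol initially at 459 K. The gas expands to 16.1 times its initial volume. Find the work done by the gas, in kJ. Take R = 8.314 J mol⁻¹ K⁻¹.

W ≈ 14.1 kJ

Adiabatic: T₁V₁^(γ−1) = T₂V₂^(γ−1) ⇒ T₂ = T₁ (V₁/V₂)^(γ−1).
γ = 7/5 for a diatomic ideal gas, so γ−1 = 2/5.
T₂ = 459 × (1/16.1)^(2/5) = 151 K.
Q = 0, so ΔU = W_on_gas = nCᵥΔT with Cᵥ = R/(γ−1) = 20.79 J/(mol·K).
ΔU = 2.2 × 20.79 × (151 − 459) = -14080 J.
Work done by the gas = −ΔU = 14080 J.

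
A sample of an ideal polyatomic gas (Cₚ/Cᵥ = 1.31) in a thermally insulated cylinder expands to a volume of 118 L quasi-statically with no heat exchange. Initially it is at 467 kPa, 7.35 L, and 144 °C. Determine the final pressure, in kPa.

Adiabatic: P₁V₁^γ = P₂V₂^γ ⇒ P₂ = P₁ (V₁/V₂)^γ.
P₂ = 467 × (7.35/118)^(1.31) = 12.3 kPa.

P₂ ≈ 12.3 kPa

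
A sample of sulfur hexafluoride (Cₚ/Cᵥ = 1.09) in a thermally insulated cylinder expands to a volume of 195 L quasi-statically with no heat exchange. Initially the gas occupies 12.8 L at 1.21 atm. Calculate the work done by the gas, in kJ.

W ≈ 3.79 kJ

P₂ = P₁(V₁/V₂)^γ = 1.21×(12.8/195)^(1.09) = 0.06216 atm.
For a reversible adiabat, W_by_gas = (P₁V₁ − P₂V₂)/(γ−1).
W_by = (122600×0.0128 − 6298×0.195) / (0.09) = 3791 J.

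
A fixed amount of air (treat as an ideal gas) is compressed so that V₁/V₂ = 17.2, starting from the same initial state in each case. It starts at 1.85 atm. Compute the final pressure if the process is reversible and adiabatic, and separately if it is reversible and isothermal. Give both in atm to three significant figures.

For a diatomic ideal gas γ = 7/5.
Isothermal: P₂ = P₁(V₁/V₂) = 1.85×17.2 = 31.82 atm.
Adiabatic: P₂ = P₁(V₁/V₂)^γ = 1.85×17.2^(7/5) = 99.29 atm.

adiabatic: 99.3 atm; isothermal: 31.8 atm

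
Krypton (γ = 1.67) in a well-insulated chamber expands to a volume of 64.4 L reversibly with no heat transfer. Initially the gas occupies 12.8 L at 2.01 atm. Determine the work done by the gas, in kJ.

W ≈ 2.57 kJ

P₂ = P₁(V₁/V₂)^γ = 2.01×(12.8/64.4)^(1.67) = 0.1353 atm.
For a reversible adiabat, W_by_gas = (P₁V₁ − P₂V₂)/(γ−1).
W_by = (203700×0.0128 − 13710×0.0644) / (0.67) = 2573 J.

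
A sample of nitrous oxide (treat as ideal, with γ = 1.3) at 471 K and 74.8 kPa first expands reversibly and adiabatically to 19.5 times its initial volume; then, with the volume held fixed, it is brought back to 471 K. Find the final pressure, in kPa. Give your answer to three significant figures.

P₃ ≈ 3.84 kPa

Adiabatic step (PV^γ = const): P₂ = 74.8×(1/19.5)^(1.3) = 1.573 kPa; T₂ = 471×(1/19.5)^(0.3) = 193.2 K.
Isochoric: P₃ = P₂(T₃/T₂) = 1.573 × (471/193.2) = 3.836 kPa.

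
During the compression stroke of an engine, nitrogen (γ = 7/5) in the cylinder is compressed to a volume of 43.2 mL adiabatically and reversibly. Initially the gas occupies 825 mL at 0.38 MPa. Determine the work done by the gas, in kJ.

W ≈ -1.77 kJ

P₂ = P₁(V₁/V₂)^γ = 0.38×(825/43.2)^(7/5) = 23.61 MPa.
For a reversible adiabat, W_by_gas = (P₁V₁ − P₂V₂)/(γ−1).
W_by = (380000×0.000825 − 2.361×10^7×4.32×10^-5) / (2/5) = -1766 J.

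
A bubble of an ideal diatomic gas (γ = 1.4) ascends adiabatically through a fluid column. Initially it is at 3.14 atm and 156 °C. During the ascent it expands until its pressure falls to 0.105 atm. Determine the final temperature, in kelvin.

Adiabatic: T₂/T₁ = (P₂/P₁)^((γ−1)/γ).
T₁ = 156 °C = 429.1 K.
T₂ = 429.1 × (0.105/3.14)^(0.286) = 162.5 K.

T₂ ≈ 163 K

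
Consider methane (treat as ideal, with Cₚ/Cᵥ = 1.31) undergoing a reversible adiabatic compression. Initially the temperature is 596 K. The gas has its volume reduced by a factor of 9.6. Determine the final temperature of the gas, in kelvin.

T₂ ≈ 1200 K

For a reversible adiabat TV^(γ−1) is constant, so T₂ = T₁ (V₁/V₂)^(γ−1).
T₂ = 596 × 9.6^(0.31) = 1202 K.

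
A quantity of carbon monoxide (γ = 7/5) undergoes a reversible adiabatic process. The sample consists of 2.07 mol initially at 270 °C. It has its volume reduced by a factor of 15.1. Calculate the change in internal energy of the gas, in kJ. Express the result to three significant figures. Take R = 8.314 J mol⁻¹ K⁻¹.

Adiabatic: T₁V₁^(γ−1) = T₂V₂^(γ−1) ⇒ T₂ = T₁ (V₁/V₂)^(γ−1).
T₁ = 270 °C = 543.1 K.
T₂ = 543.1 × 15.1^(2/5) = 1609 K.
Q = 0, so ΔU = W_on_gas = nCᵥΔT with Cᵥ = R/(γ−1) = 20.79 J/(mol·K).
ΔU = 2.07 × 20.79 × (1609 − 543.1) = 45850 J.

ΔU ≈ 45.9 kJ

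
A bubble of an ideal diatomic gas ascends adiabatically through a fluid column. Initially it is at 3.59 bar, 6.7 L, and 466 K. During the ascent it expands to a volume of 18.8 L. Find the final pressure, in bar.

Adiabatic: P₁V₁^γ = P₂V₂^γ ⇒ P₂ = P₁ (V₁/V₂)^γ.
γ = 7/5 for a diatomic ideal gas.
P₂ = 3.59 × (6.7/18.8)^(7/5) = 0.8468 bar.

P₂ ≈ 0.847 bar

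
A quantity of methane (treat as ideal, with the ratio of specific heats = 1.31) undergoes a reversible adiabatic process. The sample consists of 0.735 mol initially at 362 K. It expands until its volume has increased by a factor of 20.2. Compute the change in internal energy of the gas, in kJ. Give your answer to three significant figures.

ΔU ≈ -4.33 kJ

Adiabatic: T₁V₁^(γ−1) = T₂V₂^(γ−1) ⇒ T₂ = T₁ (V₁/V₂)^(γ−1).
T₂ = 362 × (1/20.2)^(0.31) = 142.6 K.
Q = 0, so ΔU = W_on_gas = nCᵥΔT with Cᵥ = R/(γ−1) = 26.82 J/(mol·K).
ΔU = 0.735 × 26.82 × (142.6 − 362) = -4325 J.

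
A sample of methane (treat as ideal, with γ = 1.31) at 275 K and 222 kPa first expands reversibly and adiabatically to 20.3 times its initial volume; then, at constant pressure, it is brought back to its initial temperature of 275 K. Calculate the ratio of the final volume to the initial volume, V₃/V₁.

V₃/V₁ ≈ 51.6

Adiabatic step: V₂/V₁ = 20.3; T₂ = T₁·(1/20.3)^(0.31) = 108.1 K.
Isobaric step: V₃/V₂ = T₃/T₂ = 275/108.1.
V₃/V₁ = (V₂/V₁)(V₃/V₂) = 20.3 × (275/108.1) = 51.62.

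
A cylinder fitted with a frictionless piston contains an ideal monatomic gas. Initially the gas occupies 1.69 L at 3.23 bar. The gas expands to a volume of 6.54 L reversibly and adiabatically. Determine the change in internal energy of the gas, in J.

ΔU ≈ -487 J

γ = 5/3 for a monatomic ideal gas.
P₂ = P₁(V₁/V₂)^γ = 3.23×(1.69/6.54)^(5/3) = 0.3386 bar.
For a reversible adiabat, W_by_gas = (P₁V₁ − P₂V₂)/(γ−1).
W_by = (323000×0.00169 − 33860×0.00654) / (2/3) = 486.6 J.
Q = 0 ⇒ ΔU = −W_by = -486.6 J.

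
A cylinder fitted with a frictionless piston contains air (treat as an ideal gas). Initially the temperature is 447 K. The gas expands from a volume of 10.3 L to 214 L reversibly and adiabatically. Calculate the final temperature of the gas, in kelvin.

For a reversible adiabat TV^(γ−1) is constant, so T₂ = T₁ (V₁/V₂)^(γ−1).
For a diatomic ideal gas γ = 7/5, so γ−1 = 2/5.
T₂ = 447 × (10.3/214)^(2/5) = 132.8 K.

T₂ ≈ 133 K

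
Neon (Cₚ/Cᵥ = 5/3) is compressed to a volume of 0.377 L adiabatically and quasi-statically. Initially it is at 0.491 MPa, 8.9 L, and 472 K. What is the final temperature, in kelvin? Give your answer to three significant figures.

For a reversible adiabat TV^(γ−1) is constant, so T₂ = T₁ (V₁/V₂)^(γ−1).
T₂ = 472 × (8.9/0.377)^(2/3) = 3884 K.

T₂ ≈ 3880 K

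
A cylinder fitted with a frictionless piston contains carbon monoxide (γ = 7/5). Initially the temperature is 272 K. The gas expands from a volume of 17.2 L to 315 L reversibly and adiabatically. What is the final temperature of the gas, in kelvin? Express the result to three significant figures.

Adiabatic: T₁V₁^(γ−1) = T₂V₂^(γ−1) ⇒ T₂ = T₁ (V₁/V₂)^(γ−1).
T₂ = 272 × (17.2/315)^(2/5) = 85.01 K.

T₂ ≈ 85.0 K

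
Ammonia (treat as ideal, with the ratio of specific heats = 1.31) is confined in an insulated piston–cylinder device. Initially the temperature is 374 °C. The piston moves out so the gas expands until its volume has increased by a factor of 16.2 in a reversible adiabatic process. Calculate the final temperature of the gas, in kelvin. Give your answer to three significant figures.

For a reversible adiabat TV^(γ−1) is constant, so T₂ = T₁ (V₁/V₂)^(γ−1).
T₁ = 374 °C = 647.1 K.
T₂ = 647.1 × (1/16.2)^(0.31) = 272.9 K.

T₂ ≈ 273 K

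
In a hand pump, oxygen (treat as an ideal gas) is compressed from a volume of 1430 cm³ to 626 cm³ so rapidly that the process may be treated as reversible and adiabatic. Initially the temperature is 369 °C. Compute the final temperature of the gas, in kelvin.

Adiabatic: T₁V₁^(γ−1) = T₂V₂^(γ−1) ⇒ T₂ = T₁ (V₁/V₂)^(γ−1).
For a diatomic ideal gas γ = 7/5, so γ−1 = 2/5.
T₁ = 369 °C = 642.1 K.
T₂ = 642.1 × (1430/626)^(2/5) = 893.6 K.

T₂ ≈ 894 K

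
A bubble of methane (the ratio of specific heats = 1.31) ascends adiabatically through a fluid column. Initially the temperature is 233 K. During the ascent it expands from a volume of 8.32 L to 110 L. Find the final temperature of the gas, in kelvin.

Adiabatic: T₁V₁^(γ−1) = T₂V₂^(γ−1) ⇒ T₂ = T₁ (V₁/V₂)^(γ−1).
T₂ = 233 × (8.32/110)^(0.31) = 104.7 K.

T₂ ≈ 105 K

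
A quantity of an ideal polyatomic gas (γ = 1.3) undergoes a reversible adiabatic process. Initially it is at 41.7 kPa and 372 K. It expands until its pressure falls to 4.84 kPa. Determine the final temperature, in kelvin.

T₂ ≈ 226 K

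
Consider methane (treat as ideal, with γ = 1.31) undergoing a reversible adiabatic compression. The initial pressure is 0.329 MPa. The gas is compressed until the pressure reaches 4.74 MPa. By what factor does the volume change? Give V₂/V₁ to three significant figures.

V₂/V₁ ≈ 0.130

From PV^γ = const, V₂/V₁ = (P₁/P₂)^(1/γ).
V₂/V₁ = (0.329/4.74)^(0.763) = 0.1305.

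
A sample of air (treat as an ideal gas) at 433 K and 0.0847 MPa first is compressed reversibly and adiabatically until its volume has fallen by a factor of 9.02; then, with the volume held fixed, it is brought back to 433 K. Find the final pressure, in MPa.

For a diatomic ideal gas γ = 7/5.
Adiabatic step (PV^γ = const): P₂ = 0.0847×9.02^(7/5) = 1.842 MPa; T₂ = 433×9.02^(2/5) = 1044 K.
Isochoric: P₃ = P₂(T₃/T₂) = 1.842 × (433/1044) = 0.764 MPa.

P₃ ≈ 0.764 MPa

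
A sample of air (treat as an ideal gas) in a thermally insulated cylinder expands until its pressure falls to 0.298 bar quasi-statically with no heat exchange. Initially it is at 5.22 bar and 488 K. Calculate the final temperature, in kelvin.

Along an adiabat T P^((1−γ)/γ) is constant, so T₂ = T₁ (P₂/P₁)^((γ−1)/γ).
For a diatomic ideal gas γ = 7/5, so (γ−1)/γ = 2/7.
T₂ = 488 × (0.298/5.22)^(2/7) = 215.4 K.

T₂ ≈ 215 K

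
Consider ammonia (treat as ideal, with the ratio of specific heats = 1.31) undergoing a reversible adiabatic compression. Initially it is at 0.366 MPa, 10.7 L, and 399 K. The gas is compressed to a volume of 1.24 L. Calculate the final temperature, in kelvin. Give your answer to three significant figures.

T₂ ≈ 778 K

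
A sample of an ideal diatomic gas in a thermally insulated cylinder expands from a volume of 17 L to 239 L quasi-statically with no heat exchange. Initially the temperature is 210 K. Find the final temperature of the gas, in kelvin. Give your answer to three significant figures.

T₂ ≈ 73.0 K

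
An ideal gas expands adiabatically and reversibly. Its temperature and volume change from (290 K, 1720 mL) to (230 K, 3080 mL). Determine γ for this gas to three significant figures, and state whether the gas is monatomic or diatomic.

γ ≈ 1.40; diatomic

TV^(γ−1) = const ⇒ γ − 1 = ln(T₂/T₁) / ln(V₁/V₂).
γ = 1 + ln(230/290) / ln(1720/3080) = 1.398.
γ ≈ 1.40 is close to 7/5, so the gas is diatomic.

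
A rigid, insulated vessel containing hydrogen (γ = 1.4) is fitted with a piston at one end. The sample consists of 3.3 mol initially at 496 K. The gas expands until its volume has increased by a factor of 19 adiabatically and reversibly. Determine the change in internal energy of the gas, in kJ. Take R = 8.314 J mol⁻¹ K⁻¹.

ΔU ≈ -23.5 kJ

Adiabatic: T₁V₁^(γ−1) = T₂V₂^(γ−1) ⇒ T₂ = T₁ (V₁/V₂)^(γ−1).
T₂ = 496 × (1/19)^(0.4) = 152.7 K.
Q = 0, so ΔU = W_on_gas = nCᵥΔT with Cᵥ = R/(γ−1) = 20.79 J/(mol·K).
ΔU = 3.3 × 20.79 × (152.7 − 496) = -23540 J.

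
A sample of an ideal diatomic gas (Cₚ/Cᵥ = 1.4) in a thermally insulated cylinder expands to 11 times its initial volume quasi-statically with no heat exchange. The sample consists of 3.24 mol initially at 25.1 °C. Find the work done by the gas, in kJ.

Adiabatic: T₁V₁^(γ−1) = T₂V₂^(γ−1) ⇒ T₂ = T₁ (V₁/V₂)^(γ−1).
T₁ = 25.1 °C = 298.2 K.
T₂ = 298.2 × (1/11)^(0.4) = 114.3 K.
Q = 0, so ΔU = W_on_gas = nCᵥΔT with Cᵥ = R/(γ−1) = 20.79 J/(mol·K).
ΔU = 3.24 × 20.79 × (114.3 − 298.2) = -12390 J.
Work done by the gas = −ΔU = 12390 J.

W ≈ 12.4 kJ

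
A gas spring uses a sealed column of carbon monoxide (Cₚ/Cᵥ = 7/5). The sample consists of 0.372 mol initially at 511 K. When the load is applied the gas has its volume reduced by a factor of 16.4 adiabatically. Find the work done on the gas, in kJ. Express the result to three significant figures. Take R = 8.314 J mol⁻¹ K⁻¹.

Adiabatic: T₁V₁^(γ−1) = T₂V₂^(γ−1) ⇒ T₂ = T₁ (V₁/V₂)^(γ−1).
T₂ = 511 × 16.4^(2/5) = 1564 K.
Q = 0, so ΔU = W_on_gas = nCᵥΔT with Cᵥ = R/(γ−1) = 20.79 J/(mol·K).
ΔU = 0.372 × 20.79 × (1564 − 511) = 8145 J.

W ≈ 8.15 kJ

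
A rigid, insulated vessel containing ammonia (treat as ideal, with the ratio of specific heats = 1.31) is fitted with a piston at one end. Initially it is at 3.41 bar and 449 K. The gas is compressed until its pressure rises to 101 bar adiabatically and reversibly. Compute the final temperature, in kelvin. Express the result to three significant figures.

T₂ ≈ 1000 K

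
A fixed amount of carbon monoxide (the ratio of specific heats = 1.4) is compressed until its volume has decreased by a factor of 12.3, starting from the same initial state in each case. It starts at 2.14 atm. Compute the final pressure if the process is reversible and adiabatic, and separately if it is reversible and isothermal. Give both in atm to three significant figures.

adiabatic: 71.8 atm; isothermal: 26.3 atm

Isothermal: P₂ = P₁(V₁/V₂) = 2.14×12.3 = 26.32 atm.
Adiabatic: P₂ = P₁(V₁/V₂)^γ = 2.14×12.3^(1.4) = 71.83 atm.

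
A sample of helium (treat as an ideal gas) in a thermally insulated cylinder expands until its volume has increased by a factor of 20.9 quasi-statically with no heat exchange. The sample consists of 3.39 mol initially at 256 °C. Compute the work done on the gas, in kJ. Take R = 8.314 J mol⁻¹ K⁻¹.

For a reversible adiabat TV^(γ−1) is constant, so T₂ = T₁ (V₁/V₂)^(γ−1).
γ = 5/3 for a monatomic ideal gas, so γ−1 = 2/3.
T₁ = 256 °C = 529.1 K.
T₂ = 529.1 × (1/20.9)^(2/3) = 69.74 K.
Q = 0, so ΔU = W_on_gas = nCᵥΔT with Cᵥ = R/(γ−1) = 12.47 J/(mol·K).
ΔU = 3.39 × 12.47 × (69.74 − 529.1) = -19420 J.

W ≈ -19.4 kJ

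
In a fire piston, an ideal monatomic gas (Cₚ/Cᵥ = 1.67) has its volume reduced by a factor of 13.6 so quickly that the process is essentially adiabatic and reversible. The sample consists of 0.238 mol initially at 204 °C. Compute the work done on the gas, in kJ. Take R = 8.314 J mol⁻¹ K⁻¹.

For a reversible adiabat TV^(γ−1) is constant, so T₂ = T₁ (V₁/V₂)^(γ−1).
T₁ = 204 °C = 477.1 K.
T₂ = 477.1 × 13.6^(0.67) = 2742 K.
Q = 0, so ΔU = W_on_gas = nCᵥΔT with Cᵥ = R/(γ−1) = 12.41 J/(mol·K).
ΔU = 0.238 × 12.41 × (2742 − 477.1) = 6690 J.

W ≈ 6.69 kJ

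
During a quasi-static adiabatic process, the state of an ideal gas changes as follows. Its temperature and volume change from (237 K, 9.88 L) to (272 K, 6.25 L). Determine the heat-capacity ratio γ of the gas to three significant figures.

TV^(γ−1) = const ⇒ γ − 1 = ln(T₂/T₁) / ln(V₁/V₂).
γ = 1 + ln(272/237) / ln(9.88/6.25) = 1.301.

γ ≈ 1.30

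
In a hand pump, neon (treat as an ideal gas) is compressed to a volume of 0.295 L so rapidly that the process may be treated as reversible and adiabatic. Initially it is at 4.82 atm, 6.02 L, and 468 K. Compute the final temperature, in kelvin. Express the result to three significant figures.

T₂ ≈ 3490 K

For a reversible adiabat TV^(γ−1) is constant, so T₂ = T₁ (V₁/V₂)^(γ−1).
γ = 5/3 for a monatomic ideal gas.
T₂ = 468 × (6.02/0.295)^(2/3) = 3495 K.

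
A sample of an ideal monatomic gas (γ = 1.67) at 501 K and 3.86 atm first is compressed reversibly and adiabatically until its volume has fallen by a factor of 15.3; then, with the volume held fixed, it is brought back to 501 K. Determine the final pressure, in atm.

P₃ ≈ 59.1 atm

Adiabatic step (PV^γ = const): P₂ = 3.86×15.3^(1.67) = 367.3 atm; T₂ = 501×15.3^(0.67) = 3116 K.
Isochoric: P₃ = P₂(T₃/T₂) = 367.3 × (501/3116) = 59.06 atm.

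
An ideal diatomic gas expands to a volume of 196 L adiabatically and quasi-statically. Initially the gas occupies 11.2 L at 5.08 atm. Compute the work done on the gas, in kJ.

γ = 7/5 for a diatomic ideal gas.
P₂ = P₁(V₁/V₂)^γ = 5.08×(11.2/196)^(7/5) = 0.09239 atm.
For a reversible adiabat, W_by_gas = (P₁V₁ − P₂V₂)/(γ−1).
W_by = (514700×0.0112 − 9361×0.196) / (2/5) = 9826 J.
W_on_gas = −W_by = -9826 J.

W ≈ -9.83 kJ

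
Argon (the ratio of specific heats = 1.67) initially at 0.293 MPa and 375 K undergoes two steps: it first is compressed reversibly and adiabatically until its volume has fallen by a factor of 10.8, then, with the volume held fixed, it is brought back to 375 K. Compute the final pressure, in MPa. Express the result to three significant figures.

P₃ ≈ 3.16 MPa

Adiabatic step (PV^γ = const): P₂ = 0.293×10.8^(1.67) = 15.58 MPa; T₂ = 375×10.8^(0.67) = 1847 K.
Isochoric: P₃ = P₂(T₃/T₂) = 15.58 × (375/1847) = 3.164 MPa.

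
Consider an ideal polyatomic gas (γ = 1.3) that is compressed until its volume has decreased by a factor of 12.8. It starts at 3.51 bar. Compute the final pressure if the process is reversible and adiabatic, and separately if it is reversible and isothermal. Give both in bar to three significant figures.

adiabatic: 96.5 bar; isothermal: 44.9 bar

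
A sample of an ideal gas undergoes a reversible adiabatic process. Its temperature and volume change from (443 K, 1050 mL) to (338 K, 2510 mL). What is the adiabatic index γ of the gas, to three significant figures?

TV^(γ−1) = const ⇒ γ − 1 = ln(T₂/T₁) / ln(V₁/V₂).
γ = 1 + ln(338/443) / ln(1050/2510) = 1.31.

γ ≈ 1.31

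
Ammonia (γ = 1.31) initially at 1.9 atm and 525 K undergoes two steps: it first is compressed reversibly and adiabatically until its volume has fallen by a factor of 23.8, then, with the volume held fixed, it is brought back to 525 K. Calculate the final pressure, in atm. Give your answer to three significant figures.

P₃ ≈ 45.2 atm

Adiabatic step (PV^γ = const): P₂ = 1.9×23.8^(1.31) = 120.8 atm; T₂ = 525×23.8^(0.31) = 1402 K.
Isochoric: P₃ = P₂(T₃/T₂) = 120.8 × (525/1402) = 45.22 atm.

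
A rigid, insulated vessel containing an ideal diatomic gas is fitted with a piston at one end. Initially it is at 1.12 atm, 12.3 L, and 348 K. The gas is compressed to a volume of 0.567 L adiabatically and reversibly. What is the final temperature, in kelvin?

T₂ ≈ 1190 K

For a reversible adiabat TV^(γ−1) is constant, so T₂ = T₁ (V₁/V₂)^(γ−1).
γ = 7/5 for a diatomic ideal gas.
T₂ = 348 × (12.3/0.567)^(2/5) = 1192 K.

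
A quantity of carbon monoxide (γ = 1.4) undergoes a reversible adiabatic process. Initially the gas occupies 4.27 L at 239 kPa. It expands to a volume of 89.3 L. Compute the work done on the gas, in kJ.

P₂ = P₁(V₁/V₂)^γ = 239×(4.27/89.3)^(1.4) = 3.387 kPa.
For a reversible adiabat, W_by_gas = (P₁V₁ − P₂V₂)/(γ−1).
W_by = (239000×0.00427 − 3387×0.0893) / (0.4) = 1795 J.
W_on_gas = −W_by = -1795 J.

W ≈ -1.80 kJ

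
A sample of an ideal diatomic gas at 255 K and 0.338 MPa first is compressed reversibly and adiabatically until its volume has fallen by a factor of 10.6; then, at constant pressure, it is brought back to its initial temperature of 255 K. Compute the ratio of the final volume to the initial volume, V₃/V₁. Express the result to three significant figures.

For a diatomic ideal gas γ = 7/5.
Adiabatic step: V₂/V₁ = 0.09434; T₂ = T₁·10.6^(2/5) = 655.6 K.
Isobaric step: V₃/V₂ = T₃/T₂ = 255/655.6.
V₃/V₁ = (V₂/V₁)(V₃/V₂) = 0.09434 × (255/655.6) = 0.03669.

V₃/V₁ ≈ 0.0367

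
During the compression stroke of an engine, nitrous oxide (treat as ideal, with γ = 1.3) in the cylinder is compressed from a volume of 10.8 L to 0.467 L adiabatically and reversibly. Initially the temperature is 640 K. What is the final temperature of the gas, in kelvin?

T₂ ≈ 1640 K

Adiabatic: T₁V₁^(γ−1) = T₂V₂^(γ−1) ⇒ T₂ = T₁ (V₁/V₂)^(γ−1).
T₂ = 640 × (10.8/0.467)^(0.3) = 1642 K.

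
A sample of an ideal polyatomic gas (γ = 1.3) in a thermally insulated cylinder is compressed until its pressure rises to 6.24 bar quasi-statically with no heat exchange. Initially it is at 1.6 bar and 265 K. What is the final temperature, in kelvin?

Adiabatic: T₂/T₁ = (P₂/P₁)^((γ−1)/γ).
T₂ = 265 × (6.24/1.6)^(0.231) = 362.8 K.

T₂ ≈ 363 K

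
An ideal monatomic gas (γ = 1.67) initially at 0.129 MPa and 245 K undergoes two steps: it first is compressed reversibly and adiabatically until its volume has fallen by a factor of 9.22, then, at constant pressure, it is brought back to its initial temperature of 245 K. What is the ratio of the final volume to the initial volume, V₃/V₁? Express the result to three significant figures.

V₃/V₁ ≈ 0.0245

Adiabatic step: V₂/V₁ = 0.1085; T₂ = T₁·9.22^(0.67) = 1085 K.
Isobaric step: V₃/V₂ = T₃/T₂ = 245/1085.
V₃/V₁ = (V₂/V₁)(V₃/V₂) = 0.1085 × (245/1085) = 0.02448.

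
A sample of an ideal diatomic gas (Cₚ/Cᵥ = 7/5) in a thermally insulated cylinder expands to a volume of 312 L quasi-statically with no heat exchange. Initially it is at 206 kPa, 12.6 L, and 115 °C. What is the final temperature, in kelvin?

For a reversible adiabat TV^(γ−1) is constant, so T₂ = T₁ (V₁/V₂)^(γ−1).
T₁ = 115 °C = 388.1 K.
T₂ = 388.1 × (12.6/312)^(2/5) = 107.5 K.

T₂ ≈ 108 K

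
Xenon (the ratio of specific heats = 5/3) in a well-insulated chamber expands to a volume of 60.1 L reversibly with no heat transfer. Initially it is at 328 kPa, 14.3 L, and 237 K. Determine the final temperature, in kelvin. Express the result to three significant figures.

Adiabatic: T₁V₁^(γ−1) = T₂V₂^(γ−1) ⇒ T₂ = T₁ (V₁/V₂)^(γ−1).
T₂ = 237 × (14.3/60.1)^(2/3) = 91 K.

T₂ ≈ 91.0 K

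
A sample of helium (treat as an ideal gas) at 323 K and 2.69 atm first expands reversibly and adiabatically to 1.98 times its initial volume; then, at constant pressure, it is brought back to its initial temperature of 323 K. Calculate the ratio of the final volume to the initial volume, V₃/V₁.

V₃/V₁ ≈ 3.12

For a monatomic ideal gas γ = 5/3.
Adiabatic step: V₂/V₁ = 1.98; T₂ = T₁·(1/1.98)^(2/3) = 204.8 K.
Isobaric step: V₃/V₂ = T₃/T₂ = 323/204.8.
V₃/V₁ = (V₂/V₁)(V₃/V₂) = 1.98 × (323/204.8) = 3.122.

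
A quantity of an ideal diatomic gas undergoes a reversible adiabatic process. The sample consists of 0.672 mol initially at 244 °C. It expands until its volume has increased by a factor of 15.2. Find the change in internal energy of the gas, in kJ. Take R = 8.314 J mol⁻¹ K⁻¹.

ΔU ≈ -4.79 kJ

For a reversible adiabat TV^(γ−1) is constant, so T₂ = T₁ (V₁/V₂)^(γ−1).
γ = 7/5 for a diatomic ideal gas, so γ−1 = 2/5.
T₁ = 244 °C = 517.1 K.
T₂ = 517.1 × (1/15.2)^(2/5) = 174.1 K.
Q = 0, so ΔU = W_on_gas = nCᵥΔT with Cᵥ = R/(γ−1) = 20.79 J/(mol·K).
ΔU = 0.672 × 20.79 × (174.1 − 517.1) = -4791 J.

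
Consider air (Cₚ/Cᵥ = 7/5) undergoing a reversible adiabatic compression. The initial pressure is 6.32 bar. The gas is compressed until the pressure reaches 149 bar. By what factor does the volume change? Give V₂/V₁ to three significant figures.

V₂/V₁ ≈ 0.105

From PV^γ = const, V₂/V₁ = (P₁/P₂)^(1/γ).
V₂/V₁ = (6.32/149)^(5/7) = 0.1046.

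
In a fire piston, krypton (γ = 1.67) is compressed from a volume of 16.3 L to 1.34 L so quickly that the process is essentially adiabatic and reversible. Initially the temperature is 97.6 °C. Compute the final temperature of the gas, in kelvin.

Adiabatic: T₁V₁^(γ−1) = T₂V₂^(γ−1) ⇒ T₂ = T₁ (V₁/V₂)^(γ−1).
T₁ = 97.6 °C = 370.8 K.
T₂ = 370.8 × (16.3/1.34)^(0.67) = 1977 K.

T₂ ≈ 1980 K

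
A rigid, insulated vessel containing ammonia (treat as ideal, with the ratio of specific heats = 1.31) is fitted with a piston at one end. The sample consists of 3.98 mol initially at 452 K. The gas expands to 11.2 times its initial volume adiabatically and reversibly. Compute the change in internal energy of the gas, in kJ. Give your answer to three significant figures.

ΔU ≈ -25.4 kJ

Adiabatic: T₁V₁^(γ−1) = T₂V₂^(γ−1) ⇒ T₂ = T₁ (V₁/V₂)^(γ−1).
T₂ = 452 × (1/11.2)^(0.31) = 213.7 K.
Q = 0, so ΔU = W_on_gas = nCᵥΔT with Cᵥ = R/(γ−1) = 26.82 J/(mol·K).
ΔU = 3.98 × 26.82 × (213.7 − 452) = -25430 J.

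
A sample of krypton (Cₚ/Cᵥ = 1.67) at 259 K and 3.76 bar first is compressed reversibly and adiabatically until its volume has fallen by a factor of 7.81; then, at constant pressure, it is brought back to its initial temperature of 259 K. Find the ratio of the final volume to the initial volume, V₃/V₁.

V₃/V₁ ≈ 0.0323

Adiabatic step: V₂/V₁ = 0.128; T₂ = T₁·7.81^(0.67) = 1027 K.
Isobaric step: V₃/V₂ = T₃/T₂ = 259/1027.
V₃/V₁ = (V₂/V₁)(V₃/V₂) = 0.128 × (259/1027) = 0.03231.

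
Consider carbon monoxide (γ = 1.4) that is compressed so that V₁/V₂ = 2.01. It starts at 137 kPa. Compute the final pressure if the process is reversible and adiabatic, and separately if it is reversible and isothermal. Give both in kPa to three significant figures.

adiabatic: 364 kPa; isothermal: 275 kPa

Isothermal: P₂ = P₁(V₁/V₂) = 137×2.01 = 275.4 kPa.
Adiabatic: P₂ = P₁(V₁/V₂)^γ = 137×2.01^(1.4) = 364.1 kPa.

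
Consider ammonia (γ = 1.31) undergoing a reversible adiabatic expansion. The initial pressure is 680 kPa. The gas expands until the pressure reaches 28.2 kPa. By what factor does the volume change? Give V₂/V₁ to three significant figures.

V₂/V₁ ≈ 11.4

From PV^γ = const, V₂/V₁ = (P₁/P₂)^(1/γ).
V₂/V₁ = (680/28.2)^(0.763) = 11.35.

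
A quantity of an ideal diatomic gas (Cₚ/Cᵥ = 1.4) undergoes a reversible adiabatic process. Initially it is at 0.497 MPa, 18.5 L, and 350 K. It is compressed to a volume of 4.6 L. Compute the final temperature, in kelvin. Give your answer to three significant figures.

T₂ ≈ 611 K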